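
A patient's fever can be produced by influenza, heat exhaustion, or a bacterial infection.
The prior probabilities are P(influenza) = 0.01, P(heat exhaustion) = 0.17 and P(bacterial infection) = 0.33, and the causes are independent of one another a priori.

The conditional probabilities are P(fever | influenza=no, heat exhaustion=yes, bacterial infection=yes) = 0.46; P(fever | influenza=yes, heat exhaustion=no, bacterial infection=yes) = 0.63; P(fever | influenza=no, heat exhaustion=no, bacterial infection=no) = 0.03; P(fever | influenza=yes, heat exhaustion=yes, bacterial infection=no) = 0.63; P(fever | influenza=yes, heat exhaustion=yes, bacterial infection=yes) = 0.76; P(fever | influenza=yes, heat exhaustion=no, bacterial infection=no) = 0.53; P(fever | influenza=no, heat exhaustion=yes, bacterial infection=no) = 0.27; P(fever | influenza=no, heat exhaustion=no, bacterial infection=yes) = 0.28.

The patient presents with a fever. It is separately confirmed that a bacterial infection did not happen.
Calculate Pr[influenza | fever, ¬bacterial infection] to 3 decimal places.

P(fever | ¬bacterial infection) = 0.03·0.99·0.83 + 0.27·0.99·0.17 + 0.53·0.01·0.83 + 0.63·0.01·0.17 = 0.024651 + 0.045441 + 0.004399 + 0.001071 = 0.075562
The influenza-present share is 0.004399 + 0.001071 = 0.005470.
So P(influenza | fever, ¬bacterial infection) = 0.005470/0.075562 ≈ 0.072.

Pr[influenza | fever, ¬bacterial infection] ≈ 0.072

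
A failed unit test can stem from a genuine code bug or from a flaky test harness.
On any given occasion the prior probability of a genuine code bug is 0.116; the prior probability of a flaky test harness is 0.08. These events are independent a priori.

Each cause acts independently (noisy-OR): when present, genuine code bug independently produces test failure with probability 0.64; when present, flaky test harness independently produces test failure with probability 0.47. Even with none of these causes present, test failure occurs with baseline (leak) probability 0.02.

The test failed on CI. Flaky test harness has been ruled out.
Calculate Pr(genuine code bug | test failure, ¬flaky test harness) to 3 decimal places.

Under noisy-OR, P(test failure | causes) = 1 − (1−0.02)·∏(1−qᵢ) over the active causes.
Weight on genuine code bug=true, given the evidence: 0.6472×0.116 = 0.075075
The normalizing constant is 0.02×0.884 + 0.6472×0.116 = 0.092755
Posterior = 0.075075 / 0.092755 ≈ 0.809

Pr(genuine code bug | test failure, ¬flaky test harness) ≈ 0.809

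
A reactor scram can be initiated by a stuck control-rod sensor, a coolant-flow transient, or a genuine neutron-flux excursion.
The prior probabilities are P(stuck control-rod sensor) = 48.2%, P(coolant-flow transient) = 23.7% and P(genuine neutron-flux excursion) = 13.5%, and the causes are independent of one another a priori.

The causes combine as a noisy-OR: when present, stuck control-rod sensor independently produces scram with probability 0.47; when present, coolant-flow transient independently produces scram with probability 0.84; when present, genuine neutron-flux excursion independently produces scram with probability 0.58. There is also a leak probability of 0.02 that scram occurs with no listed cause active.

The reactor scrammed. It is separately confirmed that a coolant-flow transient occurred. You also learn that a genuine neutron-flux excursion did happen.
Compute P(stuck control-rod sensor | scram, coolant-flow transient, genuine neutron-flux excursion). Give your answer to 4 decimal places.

P(stuck control-rod sensor | scram, coolant-flow transient, genuine neutron-flux excursion) ≈ 0.4901

Under noisy-OR, P(scram | causes) = 1 − (1−0.02)·∏(1−qᵢ) over the active causes.
Weight on stuck control-rod sensor=true, given the evidence: 0.965096*0.482 = 0.465176
Denominator P(scram | coolant-flow transient, genuine neutron-flux excursion): 0.934144*0.518 + 0.965096*0.482 = 0.949063
P(stuck control-rod sensor | scram, coolant-flow transient, genuine neutron-flux excursion) = 0.465176/0.949063 ≈ 0.4901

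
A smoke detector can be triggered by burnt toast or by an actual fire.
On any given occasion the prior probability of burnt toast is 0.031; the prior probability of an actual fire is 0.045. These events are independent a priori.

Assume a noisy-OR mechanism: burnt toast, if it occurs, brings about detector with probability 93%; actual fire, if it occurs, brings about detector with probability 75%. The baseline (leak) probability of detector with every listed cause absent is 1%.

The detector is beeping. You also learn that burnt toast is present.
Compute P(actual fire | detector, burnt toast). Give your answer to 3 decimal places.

Under noisy-OR, P(detector | causes) = 1 − (1−0.01)·∏(1−qᵢ) over the active causes.
Sum P(detector|·) weighted by the priors over both values of actual fire:
  P(detector | burnt toast) = 0.9307×0.955 + 0.982675×0.045
        = 0.888818 + 0.044220 = 0.933038
Keeping only the actual fire-present terms gives 0.044220, so
  P(actual fire | detector, burnt toast) = 0.044220 / 0.933038 ≈ 0.047

P(actual fire | detector, burnt toast) ≈ 0.047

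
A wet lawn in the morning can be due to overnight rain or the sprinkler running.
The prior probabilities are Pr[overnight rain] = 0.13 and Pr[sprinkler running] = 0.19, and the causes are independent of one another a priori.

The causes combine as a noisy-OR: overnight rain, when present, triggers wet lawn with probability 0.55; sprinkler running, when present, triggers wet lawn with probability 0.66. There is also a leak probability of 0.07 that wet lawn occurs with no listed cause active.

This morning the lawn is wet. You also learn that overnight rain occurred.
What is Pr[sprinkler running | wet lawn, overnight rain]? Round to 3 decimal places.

Pr[sprinkler running | wet lawn, overnight rain] ≈ 0.257

Under noisy-OR, P(wet lawn | causes) = 1 − (1−0.07)·∏(1−qᵢ) over the active causes.
P(wet lawn | overnight rain) = 0.5815*0.81 + 0.85771*0.19 = 0.471015 + 0.162965 = 0.633980
Restricting to configurations with sprinkler running present: 0.85771*0.19 = 0.162965.
So P(sprinkler running | wet lawn, overnight rain) = 0.162965/0.633980 ≈ 0.257.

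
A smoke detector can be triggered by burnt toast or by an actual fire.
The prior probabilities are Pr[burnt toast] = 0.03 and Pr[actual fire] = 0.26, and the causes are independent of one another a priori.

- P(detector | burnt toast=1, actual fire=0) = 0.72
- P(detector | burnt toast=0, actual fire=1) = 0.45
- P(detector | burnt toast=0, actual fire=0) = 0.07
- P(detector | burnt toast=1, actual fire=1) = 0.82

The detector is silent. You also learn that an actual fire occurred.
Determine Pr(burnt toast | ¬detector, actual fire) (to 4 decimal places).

Pr(burnt toast | ¬detector, actual fire) ≈ 0.0100

P(¬detector | actual fire) = 0.55*0.97 + 0.18*0.03 = 0.533500 + 0.005400 = 0.538900
The burnt toast-present share is 0.18*0.03 = 0.005400.
So P(burnt toast | ¬detector, actual fire) = 0.005400/0.538900 ≈ 0.0100.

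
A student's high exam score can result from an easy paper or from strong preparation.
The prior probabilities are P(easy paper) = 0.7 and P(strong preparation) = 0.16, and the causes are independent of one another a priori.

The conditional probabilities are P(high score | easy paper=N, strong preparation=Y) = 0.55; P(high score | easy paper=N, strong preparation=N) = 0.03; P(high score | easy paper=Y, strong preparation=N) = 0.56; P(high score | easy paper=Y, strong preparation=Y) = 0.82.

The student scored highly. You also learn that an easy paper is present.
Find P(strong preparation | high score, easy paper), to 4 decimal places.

Enumerate both values of strong preparation and weight by the priors:
  P(high score | easy paper) = 0.56*0.84 + 0.82*0.16
        = 0.470400 + 0.131200 = 0.601600
Configurations with strong preparation contribute 0.131200, so
  P(strong preparation | high score, easy paper) = 0.131200 / 0.601600 ≈ 0.2181

P(strong preparation | high score, easy paper) ≈ 0.2181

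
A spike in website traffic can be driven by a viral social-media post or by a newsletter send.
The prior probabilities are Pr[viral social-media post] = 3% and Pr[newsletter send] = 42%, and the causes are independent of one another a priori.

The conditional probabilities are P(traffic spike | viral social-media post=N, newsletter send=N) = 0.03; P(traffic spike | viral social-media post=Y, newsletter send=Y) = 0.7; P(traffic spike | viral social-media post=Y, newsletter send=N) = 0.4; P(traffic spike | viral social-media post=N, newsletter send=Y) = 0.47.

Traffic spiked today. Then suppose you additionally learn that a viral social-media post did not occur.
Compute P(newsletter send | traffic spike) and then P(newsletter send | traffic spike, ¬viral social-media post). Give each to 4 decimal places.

P(newsletter send | traffic spike) ≈ 0.8936; P(newsletter send | traffic spike, ¬viral social-media post) ≈ 0.9190

By total probability over the 4 (viral social-media post, newsletter send) configurations:
  P(traffic spike) = 0.03*0.97*0.58 + 0.47*0.97*0.42 + 0.4*0.03*0.58 + 0.7*0.03*0.42
        = 0.016878 + 0.191478 + 0.006960 + 0.008820 = 0.224136
Keeping only the newsletter send-present terms gives 0.200298, so
  P(newsletter send | traffic spike) = 0.200298 / 0.224136 ≈ 0.8936

Now also conditioning on viral social-media post≠true:
Weight on newsletter send=true, given the evidence: 0.47·0.42 = 0.197400
The normalizing constant is 0.03·0.58 + 0.47·0.42 = 0.214800
Posterior = 0.197400 / 0.214800 ≈ 0.9190
Ruling out viral social-media post raises the posterior on newsletter send — the flip side of explaining away.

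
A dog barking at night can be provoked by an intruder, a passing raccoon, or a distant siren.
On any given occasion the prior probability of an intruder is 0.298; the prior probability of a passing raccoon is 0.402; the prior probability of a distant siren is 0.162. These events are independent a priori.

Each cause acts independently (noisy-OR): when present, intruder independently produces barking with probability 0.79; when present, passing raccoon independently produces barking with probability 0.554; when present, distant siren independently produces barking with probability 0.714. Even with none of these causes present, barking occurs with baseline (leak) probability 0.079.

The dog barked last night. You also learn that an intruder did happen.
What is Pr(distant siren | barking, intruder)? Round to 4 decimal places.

Pr(distant siren | barking, intruder) ≈ 0.1788

Under noisy-OR, P(barking | causes) = 1 − (1−0.079)·∏(1−qᵢ) over the active causes.
Sum P(barking|·) weighted by the priors over the 4 (passing raccoon, distant siren) configurations:
  P(barking | intruder) = 0.80659×0.598×0.838 + 0.944685×0.598×0.162 + 0.913739×0.402×0.838 + 0.975329×0.402×0.162
        = 0.404202 + 0.091517 + 0.307817 + 0.063517 = 0.867053
Keeping only the distant siren-present terms gives 0.155034, so
  P(distant siren | barking, intruder) = 0.155034 / 0.867053 ≈ 0.1788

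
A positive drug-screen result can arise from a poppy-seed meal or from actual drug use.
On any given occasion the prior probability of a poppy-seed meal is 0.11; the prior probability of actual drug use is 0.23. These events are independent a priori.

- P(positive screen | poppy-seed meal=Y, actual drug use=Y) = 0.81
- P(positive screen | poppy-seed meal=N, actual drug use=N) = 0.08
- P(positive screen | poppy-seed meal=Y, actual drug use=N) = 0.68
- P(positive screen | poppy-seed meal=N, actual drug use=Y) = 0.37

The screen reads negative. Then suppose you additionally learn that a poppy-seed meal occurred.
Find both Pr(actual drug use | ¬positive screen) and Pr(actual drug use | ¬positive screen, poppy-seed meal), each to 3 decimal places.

Weight on actual drug use=true, given the evidence: 0.128961 + 0.004807 = 0.133768
Denominator P(¬positive screen): 0.92×0.89×0.77 + 0.63×0.89×0.23 + 0.32×0.11×0.77 + 0.19×0.11×0.23 = 0.791348
Posterior = 0.133768 / 0.791348 ≈ 0.169

Now condition on the additional information:
P(¬positive screen | poppy-seed meal) = 0.32*0.77 + 0.19*0.23 = 0.246400 + 0.043700 = 0.290100
The actual drug use-present share is 0.19*0.23 = 0.043700.
Hence the posterior is 0.043700/0.290100 ≈ 0.151.

Pr(actual drug use | ¬positive screen) ≈ 0.169; Pr(actual drug use | ¬positive screen, poppy-seed meal) ≈ 0.151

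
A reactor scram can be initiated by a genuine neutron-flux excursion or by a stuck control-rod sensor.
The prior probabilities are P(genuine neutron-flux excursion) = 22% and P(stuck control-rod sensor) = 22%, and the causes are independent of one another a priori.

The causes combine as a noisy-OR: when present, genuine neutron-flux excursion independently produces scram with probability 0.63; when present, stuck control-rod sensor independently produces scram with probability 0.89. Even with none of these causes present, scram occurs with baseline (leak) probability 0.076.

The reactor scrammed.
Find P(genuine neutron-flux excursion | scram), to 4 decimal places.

Under noisy-OR, P(scram | causes) = 1 − (1−0.076)·∏(1−qᵢ) over the active causes.
By total probability over the 4 (genuine neutron-flux excursion, stuck control-rod sensor) configurations:
  P(scram) = 0.076·0.78·0.78 + 0.89836·0.78·0.22 + 0.65812·0.22·0.78 + 0.962393·0.22·0.22
        = 0.046238 + 0.154159 + 0.112933 + 0.046580 = 0.359910
The terms with genuine neutron-flux excursion present sum to 0.159513, so
  P(genuine neutron-flux excursion | scram) = 0.159513 / 0.359910 ≈ 0.4432

P(genuine neutron-flux excursion | scram) ≈ 0.4432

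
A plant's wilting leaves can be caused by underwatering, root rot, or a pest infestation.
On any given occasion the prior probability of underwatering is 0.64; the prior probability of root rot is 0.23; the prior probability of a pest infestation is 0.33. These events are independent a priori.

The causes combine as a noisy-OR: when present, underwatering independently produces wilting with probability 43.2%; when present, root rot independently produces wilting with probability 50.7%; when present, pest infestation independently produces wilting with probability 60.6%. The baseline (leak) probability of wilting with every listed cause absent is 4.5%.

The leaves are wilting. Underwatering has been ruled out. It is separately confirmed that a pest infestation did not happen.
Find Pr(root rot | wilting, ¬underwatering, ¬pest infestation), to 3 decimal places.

Pr(root rot | wilting, ¬underwatering, ¬pest infestation) ≈ 0.778

Under noisy-OR, P(wilting | causes) = 1 − (1−0.045)·∏(1−qᵢ) over the active causes.
Sum P(wilting|·) weighted by the priors over both values of root rot:
  P(wilting | ¬underwatering, ¬pest infestation) = 0.045*0.77 + 0.529185*0.23
        = 0.034650 + 0.121713 = 0.156363
Keeping only the root rot-present terms gives 0.121713, so
  P(root rot | wilting, ¬underwatering, ¬pest infestation) = 0.121713 / 0.156363 ≈ 0.778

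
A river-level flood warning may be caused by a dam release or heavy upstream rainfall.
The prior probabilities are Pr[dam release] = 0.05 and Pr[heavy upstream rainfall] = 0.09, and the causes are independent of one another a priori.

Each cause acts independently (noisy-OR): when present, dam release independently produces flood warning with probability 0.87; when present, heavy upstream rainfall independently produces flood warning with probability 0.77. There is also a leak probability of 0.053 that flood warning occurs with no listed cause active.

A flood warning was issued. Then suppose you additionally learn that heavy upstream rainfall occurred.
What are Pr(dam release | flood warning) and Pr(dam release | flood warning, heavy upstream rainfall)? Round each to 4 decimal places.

Pr(dam release | flood warning) ≈ 0.2820; Pr(dam release | flood warning, heavy upstream rainfall) ≈ 0.0614

Under noisy-OR, P(flood warning | causes) = 1 − (1−0.053)·∏(1−qᵢ) over the active causes.
By total probability over the 4 (dam release, heavy upstream rainfall) configurations:
  P(flood warning) = 0.053·0.95·0.91 + 0.78219·0.95·0.09 + 0.87689·0.05·0.91 + 0.971685·0.05·0.09
        = 0.045818 + 0.066877 + 0.039898 + 0.004373 = 0.156966
Configurations with dam release contribute 0.044271, so
  P(dam release | flood warning) = 0.044271 / 0.156966 ≈ 0.2820

With the extra evidence:
P(flood warning | heavy upstream rainfall) = 0.78219·0.95 + 0.971685·0.05 = 0.743081 + 0.048584 = 0.791665
Of this, 0.048584 comes from 0.971685·0.05 (the dam release=true cases).
Hence the posterior is 0.048584/0.791665 ≈ 0.0614.
— heavy upstream rainfall explains away the evidence for dam release.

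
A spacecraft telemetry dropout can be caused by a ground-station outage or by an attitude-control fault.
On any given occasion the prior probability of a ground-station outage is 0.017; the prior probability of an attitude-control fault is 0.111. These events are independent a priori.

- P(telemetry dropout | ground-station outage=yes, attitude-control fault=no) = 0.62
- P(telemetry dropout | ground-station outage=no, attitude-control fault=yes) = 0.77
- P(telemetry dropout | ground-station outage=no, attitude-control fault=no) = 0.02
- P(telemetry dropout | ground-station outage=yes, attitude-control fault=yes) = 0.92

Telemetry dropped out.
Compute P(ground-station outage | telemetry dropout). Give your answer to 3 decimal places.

Enumerate the 4 (ground-station outage, attitude-control fault) configurations and weight by the priors:
  P(telemetry dropout) = 0.02×0.983×0.889 + 0.77×0.983×0.111 + 0.62×0.017×0.889 + 0.92×0.017×0.111
        = 0.017478 + 0.084017 + 0.009370 + 0.001736 = 0.112601
Configurations with ground-station outage contribute 0.011106, so
  P(ground-station outage | telemetry dropout) = 0.011106 / 0.112601 ≈ 0.099

P(ground-station outage | telemetry dropout) ≈ 0.099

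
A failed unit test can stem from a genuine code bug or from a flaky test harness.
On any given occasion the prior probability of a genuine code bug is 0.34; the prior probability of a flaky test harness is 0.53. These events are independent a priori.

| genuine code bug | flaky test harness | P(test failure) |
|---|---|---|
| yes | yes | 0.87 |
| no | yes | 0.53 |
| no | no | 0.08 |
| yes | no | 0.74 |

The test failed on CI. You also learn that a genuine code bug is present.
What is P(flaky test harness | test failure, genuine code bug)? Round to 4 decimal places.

P(flaky test harness | test failure, genuine code bug) ≈ 0.5700

For the numerator, keep only flaky test harness=true terms: 0.87×0.53 = 0.461100
Normalizer over all consistent configurations: 0.74×0.47 + 0.87×0.53 = 0.808900
P(flaky test harness | test failure, genuine code bug) = 0.461100/0.808900 ≈ 0.5700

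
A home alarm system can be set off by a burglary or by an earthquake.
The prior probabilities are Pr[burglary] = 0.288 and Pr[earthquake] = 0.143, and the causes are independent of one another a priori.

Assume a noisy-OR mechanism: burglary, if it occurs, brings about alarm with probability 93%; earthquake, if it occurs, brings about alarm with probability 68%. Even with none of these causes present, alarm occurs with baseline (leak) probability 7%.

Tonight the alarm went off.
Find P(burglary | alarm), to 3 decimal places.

Under noisy-OR, P(alarm | causes) = 1 − (1−0.07)·∏(1−qᵢ) over the active causes.
Enumerate the 4 (burglary, earthquake) configurations and weight by the priors:
  P(alarm) = 0.07*0.712*0.857 + 0.7024*0.712*0.143 + 0.9349*0.288*0.857 + 0.979168*0.288*0.143
        = 0.042713 + 0.071516 + 0.230748 + 0.040326 = 0.385303
Configurations with burglary contribute 0.271074, so
  P(burglary | alarm) = 0.271074 / 0.385303 ≈ 0.704

P(burglary | alarm) ≈ 0.704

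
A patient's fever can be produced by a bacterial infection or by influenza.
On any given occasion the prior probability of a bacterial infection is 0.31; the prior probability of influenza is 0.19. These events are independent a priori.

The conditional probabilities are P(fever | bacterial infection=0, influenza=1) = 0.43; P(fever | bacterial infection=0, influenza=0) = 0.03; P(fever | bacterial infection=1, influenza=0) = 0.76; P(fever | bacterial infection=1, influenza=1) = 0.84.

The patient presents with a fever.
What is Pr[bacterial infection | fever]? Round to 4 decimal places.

Pr[bacterial infection | fever] ≈ 0.7667

Enumerate the 4 (bacterial infection, influenza) configurations and weight by the priors:
  P(fever) = 0.03×0.69×0.81 + 0.43×0.69×0.19 + 0.76×0.31×0.81 + 0.84×0.31×0.19
        = 0.016767 + 0.056373 + 0.190836 + 0.049476 = 0.313452
Configurations with bacterial infection contribute 0.240312, so
  P(bacterial infection | fever) = 0.240312 / 0.313452 ≈ 0.7667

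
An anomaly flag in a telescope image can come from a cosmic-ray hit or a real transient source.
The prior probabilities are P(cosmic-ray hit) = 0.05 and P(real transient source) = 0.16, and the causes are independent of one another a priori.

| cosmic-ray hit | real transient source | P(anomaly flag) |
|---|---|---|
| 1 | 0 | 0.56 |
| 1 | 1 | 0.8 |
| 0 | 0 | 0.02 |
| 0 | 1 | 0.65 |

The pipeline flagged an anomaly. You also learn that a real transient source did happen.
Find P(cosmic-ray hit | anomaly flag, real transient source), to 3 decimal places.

By total probability over both values of cosmic-ray hit:
  P(anomaly flag | real transient source) = 0.65·0.95 + 0.8·0.05
        = 0.617500 + 0.040000 = 0.657500
The terms with cosmic-ray hit present sum to 0.040000, so
  P(cosmic-ray hit | anomaly flag, real transient source) = 0.040000 / 0.657500 ≈ 0.061

P(cosmic-ray hit | anomaly flag, real transient source) ≈ 0.061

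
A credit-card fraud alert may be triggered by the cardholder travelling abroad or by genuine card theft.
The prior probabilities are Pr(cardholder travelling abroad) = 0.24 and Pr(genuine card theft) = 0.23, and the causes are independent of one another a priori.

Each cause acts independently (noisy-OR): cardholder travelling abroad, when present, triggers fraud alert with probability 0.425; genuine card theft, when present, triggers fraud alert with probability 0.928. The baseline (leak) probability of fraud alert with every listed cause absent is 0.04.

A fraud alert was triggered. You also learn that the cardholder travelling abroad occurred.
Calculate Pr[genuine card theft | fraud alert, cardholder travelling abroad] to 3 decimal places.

Pr[genuine card theft | fraud alert, cardholder travelling abroad] ≈ 0.390

Under noisy-OR, P(fraud alert | causes) = 1 − (1−0.04)·∏(1−qᵢ) over the active causes.
Weight on genuine card theft=true, given the evidence: 0.960256*0.23 = 0.220859
The normalizing constant is 0.448*0.77 + 0.960256*0.23 = 0.565819
P(genuine card theft | fraud alert, cardholder travelling abroad) = 0.220859/0.565819 ≈ 0.390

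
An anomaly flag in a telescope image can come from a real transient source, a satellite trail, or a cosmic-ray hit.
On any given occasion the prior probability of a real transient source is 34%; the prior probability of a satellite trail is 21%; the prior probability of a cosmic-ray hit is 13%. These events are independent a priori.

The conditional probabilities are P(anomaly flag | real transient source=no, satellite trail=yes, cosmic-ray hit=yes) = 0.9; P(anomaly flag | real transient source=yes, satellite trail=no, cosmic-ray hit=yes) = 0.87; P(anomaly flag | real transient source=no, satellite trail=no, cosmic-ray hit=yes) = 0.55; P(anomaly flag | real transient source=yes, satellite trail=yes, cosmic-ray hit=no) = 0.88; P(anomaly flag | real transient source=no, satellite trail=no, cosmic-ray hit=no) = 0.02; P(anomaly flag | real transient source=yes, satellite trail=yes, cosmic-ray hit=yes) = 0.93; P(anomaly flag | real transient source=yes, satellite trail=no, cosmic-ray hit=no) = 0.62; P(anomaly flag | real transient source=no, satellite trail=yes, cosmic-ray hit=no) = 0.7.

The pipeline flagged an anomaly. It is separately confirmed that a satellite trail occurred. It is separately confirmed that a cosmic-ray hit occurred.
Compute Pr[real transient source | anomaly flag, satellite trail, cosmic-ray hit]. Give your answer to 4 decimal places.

Pr[real transient source | anomaly flag, satellite trail, cosmic-ray hit] ≈ 0.3474

Enumerate both values of real transient source and weight by the priors:
  P(anomaly flag | satellite trail, cosmic-ray hit) = 0.9·0.66 + 0.93·0.34
        = 0.594000 + 0.316200 = 0.910200
Keeping only the real transient source-present terms gives 0.316200, so
  P(real transient source | anomaly flag, satellite trail, cosmic-ray hit) = 0.316200 / 0.910200 ≈ 0.3474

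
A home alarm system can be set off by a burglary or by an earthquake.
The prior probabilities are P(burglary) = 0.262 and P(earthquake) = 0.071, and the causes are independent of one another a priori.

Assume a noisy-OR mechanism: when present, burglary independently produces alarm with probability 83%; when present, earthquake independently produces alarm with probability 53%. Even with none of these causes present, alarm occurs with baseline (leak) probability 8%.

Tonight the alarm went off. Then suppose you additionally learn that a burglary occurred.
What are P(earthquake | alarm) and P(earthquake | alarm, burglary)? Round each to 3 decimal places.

Under noisy-OR, P(alarm | causes) = 1 − (1−0.08)·∏(1−qᵢ) over the active causes.
P(alarm) = 0.08·0.738·0.929 + 0.5676·0.738·0.071 + 0.8436·0.262·0.929 + 0.926492·0.262·0.071 = 0.054848 + 0.029741 + 0.205331 + 0.017235 = 0.307155
Restricting to configurations with earthquake present: 0.029741 + 0.017235 = 0.046976.
Hence the posterior is 0.046976/0.307155 ≈ 0.153.

Now also conditioning on burglary=true:
For the numerator, keep only earthquake=true terms: 0.926492×0.071 = 0.065781
The normalizing constant is 0.8436×0.929 + 0.926492×0.071 = 0.849485
P(earthquake | alarm, burglary) = 0.065781/0.849485 ≈ 0.077

P(earthquake | alarm) ≈ 0.153; P(earthquake | alarm, burglary) ≈ 0.077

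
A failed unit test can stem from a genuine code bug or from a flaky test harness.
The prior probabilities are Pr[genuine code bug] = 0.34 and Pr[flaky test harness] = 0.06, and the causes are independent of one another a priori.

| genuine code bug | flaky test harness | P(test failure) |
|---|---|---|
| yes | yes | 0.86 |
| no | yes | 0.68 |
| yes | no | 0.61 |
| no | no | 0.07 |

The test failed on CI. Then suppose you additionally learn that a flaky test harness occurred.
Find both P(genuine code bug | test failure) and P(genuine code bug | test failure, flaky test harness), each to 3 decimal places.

P(genuine code bug | test failure) ≈ 0.751; P(genuine code bug | test failure, flaky test harness) ≈ 0.394

Enumerate the 4 (genuine code bug, flaky test harness) configurations and weight by the priors:
  P(test failure) = 0.07*0.66*0.94 + 0.68*0.66*0.06 + 0.61*0.34*0.94 + 0.86*0.34*0.06
        = 0.043428 + 0.026928 + 0.194956 + 0.017544 = 0.282856
Keeping only the genuine code bug-present terms gives 0.212500, so
  P(genuine code bug | test failure) = 0.212500 / 0.282856 ≈ 0.751

Now also conditioning on flaky test harness=true:
P(test failure | flaky test harness) = 0.68×0.66 + 0.86×0.34 = 0.448800 + 0.292400 = 0.741200
The genuine code bug-present share is 0.86×0.34 = 0.292400.
P(genuine code bug | test failure, flaky test harness) = 0.292400 / 0.741200 ≈ 0.394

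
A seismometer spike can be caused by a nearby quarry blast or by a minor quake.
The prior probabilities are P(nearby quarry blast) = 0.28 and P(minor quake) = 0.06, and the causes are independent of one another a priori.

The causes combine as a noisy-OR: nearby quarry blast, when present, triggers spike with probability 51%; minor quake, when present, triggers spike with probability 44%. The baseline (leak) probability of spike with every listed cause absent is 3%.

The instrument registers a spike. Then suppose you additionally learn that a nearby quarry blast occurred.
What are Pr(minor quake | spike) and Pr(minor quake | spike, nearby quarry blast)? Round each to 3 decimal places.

Under noisy-OR, P(spike | causes) = 1 − (1−0.03)·∏(1−qᵢ) over the active causes.
By total probability over the 4 (nearby quarry blast, minor quake) configurations:
  P(spike) = 0.03×0.72×0.94 + 0.4568×0.72×0.06 + 0.5247×0.28×0.94 + 0.733832×0.28×0.06
        = 0.020304 + 0.019734 + 0.138101 + 0.012328 = 0.190467
Configurations with minor quake contribute 0.032062, so
  P(minor quake | spike) = 0.032062 / 0.190467 ≈ 0.168

With the extra evidence:
Sum P(spike|·) weighted by the priors over both values of minor quake:
  P(spike | nearby quarry blast) = 0.5247×0.94 + 0.733832×0.06
        = 0.493218 + 0.044030 = 0.537248
Configurations with minor quake contribute 0.044030, so
  P(minor quake | spike, nearby quarry blast) = 0.044030 / 0.537248 ≈ 0.082

Pr(minor quake | spike) ≈ 0.168; Pr(minor quake | spike, nearby quarry blast) ≈ 0.082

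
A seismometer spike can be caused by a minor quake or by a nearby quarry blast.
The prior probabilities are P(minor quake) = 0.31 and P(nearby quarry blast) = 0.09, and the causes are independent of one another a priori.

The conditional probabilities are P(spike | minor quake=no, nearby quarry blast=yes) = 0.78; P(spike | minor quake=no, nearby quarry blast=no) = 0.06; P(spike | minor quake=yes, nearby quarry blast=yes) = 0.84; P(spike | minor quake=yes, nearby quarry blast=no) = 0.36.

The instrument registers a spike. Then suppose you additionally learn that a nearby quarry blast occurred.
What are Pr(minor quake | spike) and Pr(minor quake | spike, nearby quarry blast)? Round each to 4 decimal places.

Pr(minor quake | spike) ≈ 0.5921; Pr(minor quake | spike, nearby quarry blast) ≈ 0.3261

Enumerate the 4 (minor quake, nearby quarry blast) configurations and weight by the priors:
  P(spike) = 0.06×0.69×0.91 + 0.78×0.69×0.09 + 0.36×0.31×0.91 + 0.84×0.31×0.09
        = 0.037674 + 0.048438 + 0.101556 + 0.023436 = 0.211104
Keeping only the minor quake-present terms gives 0.124992, so
  P(minor quake | spike) = 0.124992 / 0.211104 ≈ 0.5921

With the extra evidence:
P(spike | nearby quarry blast) = 0.78*0.69 + 0.84*0.31 = 0.538200 + 0.260400 = 0.798600
Of this, 0.260400 comes from 0.84*0.31 (the minor quake=true cases).
Hence the posterior is 0.260400/0.798600 ≈ 0.3261.
Conditioning on nearby quarry blast lowers the posterior on minor quake: the classic explaining-away effect in a common-effect structure.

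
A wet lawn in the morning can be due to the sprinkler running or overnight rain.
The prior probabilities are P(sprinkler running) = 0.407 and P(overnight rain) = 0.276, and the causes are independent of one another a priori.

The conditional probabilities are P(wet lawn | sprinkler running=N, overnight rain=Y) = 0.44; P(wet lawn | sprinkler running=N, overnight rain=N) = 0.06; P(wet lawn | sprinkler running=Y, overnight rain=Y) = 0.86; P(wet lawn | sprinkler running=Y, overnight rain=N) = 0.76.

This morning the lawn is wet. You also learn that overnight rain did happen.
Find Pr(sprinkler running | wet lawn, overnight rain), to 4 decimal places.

Weight on sprinkler running=true, given the evidence: 0.86×0.407 = 0.350020
Normalizer over all consistent configurations: 0.44×0.593 + 0.86×0.407 = 0.610940
P(sprinkler running | wet lawn, overnight rain) = 0.350020/0.610940 ≈ 0.5729

Pr(sprinkler running | wet lawn, overnight rain) ≈ 0.5729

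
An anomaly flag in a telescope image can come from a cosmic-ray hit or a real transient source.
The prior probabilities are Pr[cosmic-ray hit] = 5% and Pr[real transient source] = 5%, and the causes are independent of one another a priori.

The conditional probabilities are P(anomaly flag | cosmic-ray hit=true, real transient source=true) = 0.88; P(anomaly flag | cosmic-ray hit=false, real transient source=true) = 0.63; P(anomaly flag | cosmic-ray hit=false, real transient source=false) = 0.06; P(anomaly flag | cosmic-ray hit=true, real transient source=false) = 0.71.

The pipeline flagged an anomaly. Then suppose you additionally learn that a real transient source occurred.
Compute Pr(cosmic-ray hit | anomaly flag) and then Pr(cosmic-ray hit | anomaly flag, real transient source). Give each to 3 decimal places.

Enumerate the 4 (cosmic-ray hit, real transient source) configurations and weight by the priors:
  P(anomaly flag) = 0.06·0.95·0.95 + 0.63·0.95·0.05 + 0.71·0.05·0.95 + 0.88·0.05·0.05
        = 0.054150 + 0.029925 + 0.033725 + 0.002200 = 0.120000
Configurations with cosmic-ray hit contribute 0.035925, so
  P(cosmic-ray hit | anomaly flag) = 0.035925 / 0.120000 ≈ 0.299

With the extra evidence:
P(anomaly flag | real transient source) = 0.63·0.95 + 0.88·0.05 = 0.598500 + 0.044000 = 0.642500
The cosmic-ray hit-present share is 0.88·0.05 = 0.044000.
P(cosmic-ray hit | anomaly flag, real transient source) = 0.044000 / 0.642500 ≈ 0.068

Pr(cosmic-ray hit | anomaly flag) ≈ 0.299; Pr(cosmic-ray hit | anomaly flag, real transient source) ≈ 0.068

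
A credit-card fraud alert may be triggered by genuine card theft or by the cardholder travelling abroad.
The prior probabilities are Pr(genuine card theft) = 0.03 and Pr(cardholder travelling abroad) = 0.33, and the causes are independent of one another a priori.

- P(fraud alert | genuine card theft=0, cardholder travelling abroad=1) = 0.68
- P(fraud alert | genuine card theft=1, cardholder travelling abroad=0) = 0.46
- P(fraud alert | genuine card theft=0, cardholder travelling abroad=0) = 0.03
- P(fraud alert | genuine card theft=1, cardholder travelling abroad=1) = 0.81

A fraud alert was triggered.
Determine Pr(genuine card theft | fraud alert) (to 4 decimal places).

Pr(genuine card theft | fraud alert) ≈ 0.0679

P(fraud alert) = 0.03×0.97×0.67 + 0.68×0.97×0.33 + 0.46×0.03×0.67 + 0.81×0.03×0.33 = 0.019497 + 0.217668 + 0.009246 + 0.008019 = 0.254430
Restricting to configurations with genuine card theft present: 0.009246 + 0.008019 = 0.017265.
Hence the posterior is 0.017265/0.254430 ≈ 0.0679.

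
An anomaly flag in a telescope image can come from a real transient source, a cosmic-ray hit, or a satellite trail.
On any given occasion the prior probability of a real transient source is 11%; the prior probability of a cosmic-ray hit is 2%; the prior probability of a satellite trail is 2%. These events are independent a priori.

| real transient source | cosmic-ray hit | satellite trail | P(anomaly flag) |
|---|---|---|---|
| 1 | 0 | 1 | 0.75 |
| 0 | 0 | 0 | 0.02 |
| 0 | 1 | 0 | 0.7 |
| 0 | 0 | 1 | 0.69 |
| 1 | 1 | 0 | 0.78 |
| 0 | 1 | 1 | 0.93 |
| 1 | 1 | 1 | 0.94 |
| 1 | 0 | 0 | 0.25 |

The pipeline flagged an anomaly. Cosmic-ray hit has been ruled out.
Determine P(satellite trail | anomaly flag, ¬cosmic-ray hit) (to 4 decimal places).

P(satellite trail | anomaly flag, ¬cosmic-ray hit) ≈ 0.2389

Enumerate the 4 (real transient source, satellite trail) configurations and weight by the priors:
  P(anomaly flag | ¬cosmic-ray hit) = 0.02·0.89·0.98 + 0.69·0.89·0.02 + 0.25·0.11·0.98 + 0.75·0.11·0.02
        = 0.017444 + 0.012282 + 0.026950 + 0.001650 = 0.058326
Configurations with satellite trail contribute 0.013932, so
  P(satellite trail | anomaly flag, ¬cosmic-ray hit) = 0.013932 / 0.058326 ≈ 0.2389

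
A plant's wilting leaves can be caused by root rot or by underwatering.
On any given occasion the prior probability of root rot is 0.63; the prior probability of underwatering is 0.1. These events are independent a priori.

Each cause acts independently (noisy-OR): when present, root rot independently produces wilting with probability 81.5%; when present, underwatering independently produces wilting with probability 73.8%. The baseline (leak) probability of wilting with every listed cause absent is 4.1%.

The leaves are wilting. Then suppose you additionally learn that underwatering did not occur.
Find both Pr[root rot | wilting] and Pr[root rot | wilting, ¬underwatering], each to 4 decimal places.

Pr[root rot | wilting] ≈ 0.9272; Pr[root rot | wilting, ¬underwatering] ≈ 0.9716

Under noisy-OR, P(wilting | causes) = 1 − (1−0.041)·∏(1−qᵢ) over the active causes.
By total probability over the 4 (root rot, underwatering) configurations:
  P(wilting) = 0.041·0.37·0.9 + 0.748742·0.37·0.1 + 0.822585·0.63·0.9 + 0.953517·0.63·0.1
        = 0.013653 + 0.027703 + 0.466406 + 0.060072 = 0.567834
Configurations with root rot contribute 0.526478, so
  P(root rot | wilting) = 0.526478 / 0.567834 ≈ 0.9272

Now condition on the additional information:
Weight on root rot=true, given the evidence: 0.822585*0.63 = 0.518229
The normalizing constant is 0.041*0.37 + 0.822585*0.63 = 0.533399
Posterior = 0.518229 / 0.533399 ≈ 0.9716
Ruling out underwatering raises the posterior on root rot — the flip side of explaining away.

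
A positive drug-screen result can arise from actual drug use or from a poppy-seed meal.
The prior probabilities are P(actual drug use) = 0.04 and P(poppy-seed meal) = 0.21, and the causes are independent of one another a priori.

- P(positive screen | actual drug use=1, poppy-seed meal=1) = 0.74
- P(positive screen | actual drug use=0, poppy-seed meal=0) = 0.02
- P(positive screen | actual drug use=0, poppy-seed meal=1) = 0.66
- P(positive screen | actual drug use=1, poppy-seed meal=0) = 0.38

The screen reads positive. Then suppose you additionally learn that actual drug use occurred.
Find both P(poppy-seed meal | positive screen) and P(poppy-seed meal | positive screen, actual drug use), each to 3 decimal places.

P(poppy-seed meal | positive screen) ≈ 0.837; P(poppy-seed meal | positive screen, actual drug use) ≈ 0.341

P(positive screen) = 0.02·0.96·0.79 + 0.66·0.96·0.21 + 0.38·0.04·0.79 + 0.74·0.04·0.21 = 0.015168 + 0.133056 + 0.012008 + 0.006216 = 0.166448
Of this, 0.139272 comes from 0.133056 + 0.006216 (the poppy-seed meal=true cases).
P(poppy-seed meal | positive screen) = 0.139272 / 0.166448 ≈ 0.837

Now also conditioning on actual drug use=true:
P(positive screen | actual drug use) = 0.38*0.79 + 0.74*0.21 = 0.300200 + 0.155400 = 0.455600
Restricting to configurations with poppy-seed meal present: 0.74*0.21 = 0.155400.
Hence the posterior is 0.155400/0.455600 ≈ 0.341.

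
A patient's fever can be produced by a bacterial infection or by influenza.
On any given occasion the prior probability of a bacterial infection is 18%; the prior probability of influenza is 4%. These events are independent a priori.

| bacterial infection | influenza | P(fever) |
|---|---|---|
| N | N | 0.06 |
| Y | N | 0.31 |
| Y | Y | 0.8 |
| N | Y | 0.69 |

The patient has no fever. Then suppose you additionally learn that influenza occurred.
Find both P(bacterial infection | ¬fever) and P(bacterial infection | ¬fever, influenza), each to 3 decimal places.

P(¬fever) = 0.94*0.82*0.96 + 0.31*0.82*0.04 + 0.69*0.18*0.96 + 0.2*0.18*0.04 = 0.739968 + 0.010168 + 0.119232 + 0.001440 = 0.870808
Of this, 0.120672 comes from 0.119232 + 0.001440 (the bacterial infection=true cases).
P(bacterial infection | ¬fever) = 0.120672 / 0.870808 ≈ 0.139

With the extra evidence:
Enumerate both values of bacterial infection and weight by the priors:
  P(¬fever | influenza) = 0.31*0.82 + 0.2*0.18
        = 0.254200 + 0.036000 = 0.290200
The terms with bacterial infection present sum to 0.036000, so
  P(bacterial infection | ¬fever, influenza) = 0.036000 / 0.290200 ≈ 0.124

P(bacterial infection | ¬fever) ≈ 0.139; P(bacterial infection | ¬fever, influenza) ≈ 0.124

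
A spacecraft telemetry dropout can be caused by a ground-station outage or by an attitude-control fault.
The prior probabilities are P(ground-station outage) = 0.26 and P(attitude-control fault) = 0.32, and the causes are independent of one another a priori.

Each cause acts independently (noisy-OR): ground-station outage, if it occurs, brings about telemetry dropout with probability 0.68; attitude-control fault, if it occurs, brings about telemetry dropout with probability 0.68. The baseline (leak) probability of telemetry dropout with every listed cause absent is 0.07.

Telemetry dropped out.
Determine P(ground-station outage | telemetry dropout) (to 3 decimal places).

Under noisy-OR, P(telemetry dropout | causes) = 1 − (1−0.07)·∏(1−qᵢ) over the active causes.
Enumerate the 4 (ground-station outage, attitude-control fault) configurations and weight by the priors:
  P(telemetry dropout) = 0.07×0.74×0.68 + 0.7024×0.74×0.32 + 0.7024×0.26×0.68 + 0.904768×0.26×0.32
        = 0.035224 + 0.166328 + 0.124184 + 0.075277 = 0.401013
Keeping only the ground-station outage-present terms gives 0.199461, so
  P(ground-station outage | telemetry dropout) = 0.199461 / 0.401013 ≈ 0.497

P(ground-station outage | telemetry dropout) ≈ 0.497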